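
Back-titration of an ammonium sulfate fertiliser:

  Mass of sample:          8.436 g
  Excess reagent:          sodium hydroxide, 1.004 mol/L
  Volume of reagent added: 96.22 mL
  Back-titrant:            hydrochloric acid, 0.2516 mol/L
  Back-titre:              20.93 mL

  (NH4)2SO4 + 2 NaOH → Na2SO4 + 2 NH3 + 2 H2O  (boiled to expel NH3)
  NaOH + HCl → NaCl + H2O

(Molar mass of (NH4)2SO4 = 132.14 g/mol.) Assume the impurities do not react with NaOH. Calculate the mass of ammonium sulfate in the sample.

n(NaOH) added = 0.09622 × 1.004 = 0.09660 mol
n(HCl) used in back-titration = 0.02093 × 0.2516 = 5.266 × 10^-3 mol
n(NaOH) left over = 5.266 × 10^-3 mol (1:1 ratio)
n(NaOH) consumed by analyte = 0.09660 − 5.266 × 10^-3 = 0.09134 mol
From the 1:2 ratio, n((NH4)2SO4) = 1/2 × 0.09134 = 0.04567 mol
mass of (NH4)2SO4 = 0.04567 × 132.14 = 6.035 g

6.035 g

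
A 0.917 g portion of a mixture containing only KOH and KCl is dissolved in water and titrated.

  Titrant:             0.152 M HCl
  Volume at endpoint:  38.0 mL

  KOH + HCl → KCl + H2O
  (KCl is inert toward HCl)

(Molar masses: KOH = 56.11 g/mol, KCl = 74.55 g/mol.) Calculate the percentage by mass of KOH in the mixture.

n(HCl) = 0.0380 × 0.152 = 5.78 × 10^-3 mol
Let x = n(KOH), y = n(KCl).
Titrant: 1x = 5.78 × 10^-3;  mass: 56.11x + 74.55y = 0.917
Solving, x = 5.78 × 10^-3 mol, y = 7.95 × 10^-3 mol
mass of KOH = 5.78 × 10^-3 × 56.11 = 0.324 g
% KOH = 0.324 / 0.917 × 100 = 35.3 %

35.3 %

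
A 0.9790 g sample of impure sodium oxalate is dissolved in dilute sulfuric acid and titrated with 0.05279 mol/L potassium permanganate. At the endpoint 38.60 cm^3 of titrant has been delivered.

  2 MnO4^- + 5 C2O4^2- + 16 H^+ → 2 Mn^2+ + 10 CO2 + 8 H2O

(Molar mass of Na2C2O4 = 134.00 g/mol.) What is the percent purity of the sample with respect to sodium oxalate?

69.73 %

n(KMnO4) = 0.03860 L × 0.05279 mol/L = 2.038 × 10^-3 mol
From the 5:2 ratio, n(Na2C2O4) = 5/2 × 2.038 × 10^-3 = 5.094 × 10^-3 mol
mass of Na2C2O4 = 5.094 × 10^-3 × 134.00 g/mol = 0.6826 g
% Na2C2O4 = 0.6826 / 0.9790 × 100 = 69.73 %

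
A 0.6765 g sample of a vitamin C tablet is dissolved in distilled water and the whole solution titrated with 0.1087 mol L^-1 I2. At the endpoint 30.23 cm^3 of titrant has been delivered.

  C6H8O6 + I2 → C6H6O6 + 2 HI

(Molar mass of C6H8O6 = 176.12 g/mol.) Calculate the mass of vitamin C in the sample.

0.5787 g

n(I2) = 0.03023 L × 0.1087 mol/L = 3.286 × 10^-3 mol
n(C6H8O6) = 3.286 × 10^-3 mol (1:1 ratio)
mass of C6H8O6 = 3.286 × 10^-3 × 176.12 g/mol = 0.5787 g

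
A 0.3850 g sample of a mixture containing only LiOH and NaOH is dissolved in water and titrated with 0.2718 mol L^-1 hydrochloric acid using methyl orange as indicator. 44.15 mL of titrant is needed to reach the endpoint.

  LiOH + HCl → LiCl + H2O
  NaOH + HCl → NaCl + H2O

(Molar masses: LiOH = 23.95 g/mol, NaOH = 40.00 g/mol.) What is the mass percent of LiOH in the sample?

n(HCl) = 0.04415 × 0.2718 = 0.01200 mol
Let x = n(LiOH), y = n(NaOH).
Titrant: 1x + 1y = 0.01200;  mass: 23.95x + 40.00y = 0.3850
Solving, x = 5.919 × 10^-3 mol, y = 6.081 × 10^-3 mol
mass of LiOH = 5.919 × 10^-3 × 23.95 = 0.1418 g
% LiOH = 0.1418 / 0.3850 × 100 = 36.82 %

36.82 %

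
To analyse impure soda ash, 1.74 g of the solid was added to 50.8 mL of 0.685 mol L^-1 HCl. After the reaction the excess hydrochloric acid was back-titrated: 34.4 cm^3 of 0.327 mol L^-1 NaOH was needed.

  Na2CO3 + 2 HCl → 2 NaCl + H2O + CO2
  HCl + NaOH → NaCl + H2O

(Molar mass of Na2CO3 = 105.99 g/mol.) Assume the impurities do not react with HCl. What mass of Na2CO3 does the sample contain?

n(HCl) added = 0.0508 × 0.685 = 0.0348 mol
n(NaOH) used in back-titration = 0.0344 × 0.327 = 0.0112 mol
n(HCl) left over = 0.0112 mol (1:1 ratio)
n(HCl) consumed by analyte = 0.0348 − 0.0112 = 0.0235 mol
From the 1:2 ratio, n(Na2CO3) = 1/2 × 0.0235 = 0.0118 mol
mass of Na2CO3 = 0.0118 × 105.99 = 1.25 g

1.25 g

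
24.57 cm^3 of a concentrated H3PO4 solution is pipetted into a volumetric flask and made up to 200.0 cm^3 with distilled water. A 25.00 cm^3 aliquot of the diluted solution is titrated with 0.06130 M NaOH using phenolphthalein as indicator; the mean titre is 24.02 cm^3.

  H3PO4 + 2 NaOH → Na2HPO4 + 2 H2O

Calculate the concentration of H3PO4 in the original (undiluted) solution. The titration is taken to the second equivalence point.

n(NaOH) = 0.02402 × 0.06130 = 1.472 × 10^-3 mol
From the 1:2 ratio, n(H3PO4) in the aliquot = 1/2 × 1.472 × 10^-3 = 7.362 × 10^-4 mol
[H3PO4]_dilute = 7.362 × 10^-4 / 0.02500 = 0.02945 mol/L
Dilution factor = 200.0 / 24.57 = 8.140
[H3PO4]_stock = 0.02945 × 8.140 = 0.2397 mol/L

0.2397 M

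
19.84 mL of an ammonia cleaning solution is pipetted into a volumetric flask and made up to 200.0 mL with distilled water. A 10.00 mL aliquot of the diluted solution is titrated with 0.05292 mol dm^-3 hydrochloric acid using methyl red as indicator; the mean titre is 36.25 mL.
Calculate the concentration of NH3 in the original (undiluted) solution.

1.934 mol/L

NH3 + HCl → NH4Cl
n(HCl) = 0.03625 × 0.05292 = 1.918 × 10^-3 mol
n(NH3) in the aliquot = 1.918 × 10^-3 mol (1:1 ratio)
[NH3]_dilute = 1.918 × 10^-3 / 0.01000 = 0.1918 mol/L
Dilution factor = 200.0 / 19.84 = 10.08
[NH3]_stock = 0.1918 × 10.08 = 1.934 mol/L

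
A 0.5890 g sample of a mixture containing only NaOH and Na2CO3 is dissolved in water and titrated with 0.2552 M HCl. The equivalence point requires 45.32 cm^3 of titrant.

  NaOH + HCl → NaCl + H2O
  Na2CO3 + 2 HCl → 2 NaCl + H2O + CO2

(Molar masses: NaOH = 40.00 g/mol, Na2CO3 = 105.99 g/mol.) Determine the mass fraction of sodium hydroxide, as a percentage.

n(HCl) = 0.04532 × 0.2552 = 0.01157 mol
Let x = n(NaOH), y = n(Na2CO3).
Titrant: 1x + 2y = 0.01157;  mass: 40.00x + 105.99y = 0.5890
Solving, x = 1.841 × 10^-3 mol, y = 4.862 × 10^-3 mol
mass of NaOH = 1.841 × 10^-3 × 40.00 = 0.07364 g
% NaOH = 0.07364 / 0.5890 × 100 = 12.50 %

12.50 %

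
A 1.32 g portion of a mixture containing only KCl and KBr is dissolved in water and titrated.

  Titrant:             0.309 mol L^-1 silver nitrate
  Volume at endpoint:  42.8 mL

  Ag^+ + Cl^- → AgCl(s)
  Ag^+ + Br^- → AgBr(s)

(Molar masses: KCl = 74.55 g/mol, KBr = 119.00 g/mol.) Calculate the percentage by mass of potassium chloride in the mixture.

n(AgNO3) = 0.0428 × 0.309 = 0.0132 mol
Let x = n(KCl), y = n(KBr).
Titrant: 1x + 1y = 0.0132;  mass: 74.55x + 119.00y = 1.32
Solving, x = 5.71 × 10^-3 mol, y = 7.52 × 10^-3 mol
mass of KCl = 5.71 × 10^-3 × 74.55 = 0.426 g
% KCl = 0.426 / 1.32 × 100 = 32.2 %

32.2 %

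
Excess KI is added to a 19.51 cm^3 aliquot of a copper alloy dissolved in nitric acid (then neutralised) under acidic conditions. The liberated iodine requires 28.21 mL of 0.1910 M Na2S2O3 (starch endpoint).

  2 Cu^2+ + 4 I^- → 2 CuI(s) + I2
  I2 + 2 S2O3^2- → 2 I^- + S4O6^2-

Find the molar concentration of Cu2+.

0.2762 M

n(S2O3^2-) = 0.02821 × 0.1910 = 5.388 × 10^-3 mol
n(I2) = n(S2O3^2-)/2 = 2.694 × 10^-3 mol
From the 2:1 ratio, n(Cu2+) in the aliquot = 2/1 × 2.694 × 10^-3 = 5.388 × 10^-3 mol
[Cu2+] = 5.388 × 10^-3 / 0.01951 = 0.2762 mol/L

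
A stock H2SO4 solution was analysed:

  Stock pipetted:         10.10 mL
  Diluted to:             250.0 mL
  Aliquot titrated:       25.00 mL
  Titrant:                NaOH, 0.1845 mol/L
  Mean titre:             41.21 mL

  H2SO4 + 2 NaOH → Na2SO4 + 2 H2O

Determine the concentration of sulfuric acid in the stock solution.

n(NaOH) = 0.04121 × 0.1845 = 7.603 × 10^-3 mol
From the 1:2 ratio, n(H2SO4) in the aliquot = 1/2 × 7.603 × 10^-3 = 3.802 × 10^-3 mol
[H2SO4]_dilute = 3.802 × 10^-3 / 0.02500 = 0.1521 mol/L
Dilution factor = 250.0 / 10.10 = 24.75
[H2SO4]_stock = 0.1521 × 24.75 = 3.764 mol/L

3.764 mol/L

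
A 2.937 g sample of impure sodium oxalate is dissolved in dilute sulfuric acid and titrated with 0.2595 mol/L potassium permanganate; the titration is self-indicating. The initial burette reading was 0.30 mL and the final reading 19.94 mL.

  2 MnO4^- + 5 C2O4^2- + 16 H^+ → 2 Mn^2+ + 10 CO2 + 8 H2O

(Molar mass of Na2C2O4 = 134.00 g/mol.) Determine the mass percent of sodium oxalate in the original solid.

58.13 %

n(KMnO4) = 0.01964 L × 0.2595 mol/L = 5.097 × 10^-3 mol
From the 5:2 ratio, n(Na2C2O4) = 5/2 × 5.097 × 10^-3 = 0.01274 mol
mass of Na2C2O4 = 0.01274 × 134.00 g/mol = 1.707 g
% Na2C2O4 = 1.707 / 2.937 × 100 = 58.13 %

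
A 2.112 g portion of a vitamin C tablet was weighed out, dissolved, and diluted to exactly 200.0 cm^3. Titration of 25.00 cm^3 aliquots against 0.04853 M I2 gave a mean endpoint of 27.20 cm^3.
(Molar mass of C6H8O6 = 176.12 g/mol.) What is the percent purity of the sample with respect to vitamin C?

88.06 %

C6H8O6 + I2 → C6H6O6 + 2 HI
n(I2) per titration = 0.02720 × 0.04853 = 1.320 × 10^-3 mol
n(C6H8O6) in each aliquot = 1.320 × 10^-3 mol (1:1 ratio)
n(C6H8O6) in the whole flask = 1.320 × 10^-3 × 200.0/25.00 = 0.01056 mol
mass of C6H8O6 = 0.01056 × 176.12 = 1.860 g
% C6H8O6 = 1.860 / 2.112 × 100 = 88.06 %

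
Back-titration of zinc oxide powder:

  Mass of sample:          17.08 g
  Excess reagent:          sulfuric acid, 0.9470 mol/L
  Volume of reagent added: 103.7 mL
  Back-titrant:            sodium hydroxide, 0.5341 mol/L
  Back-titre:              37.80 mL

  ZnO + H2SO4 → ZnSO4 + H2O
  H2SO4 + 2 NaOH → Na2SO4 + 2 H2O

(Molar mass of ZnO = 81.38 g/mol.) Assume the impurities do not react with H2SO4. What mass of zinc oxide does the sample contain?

7.170 g

n(H2SO4) added = 0.1037 × 0.9470 = 0.09820 mol
n(NaOH) used in back-titration = 0.03780 × 0.5341 = 0.02019 mol
From the 1:2 ratio, n(H2SO4) left over = 1/2 × 0.02019 = 0.01009 mol
n(H2SO4) consumed by analyte = 0.09820 − 0.01009 = 0.08811 mol
n(ZnO) = 0.08811 mol (1:1 ratio)
mass of ZnO = 0.08811 × 81.38 = 7.170 g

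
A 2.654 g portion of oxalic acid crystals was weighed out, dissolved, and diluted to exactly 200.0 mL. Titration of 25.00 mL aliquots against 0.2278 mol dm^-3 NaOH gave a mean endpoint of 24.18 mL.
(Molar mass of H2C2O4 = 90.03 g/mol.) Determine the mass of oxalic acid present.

H2C2O4 + 2 NaOH → Na2C2O4 + 2 H2O
n(NaOH) per titration = 0.02418 × 0.2278 = 5.508 × 10^-3 mol
From the 1:2 ratio, n(H2C2O4) in each aliquot = 1/2 × 5.508 × 10^-3 = 2.754 × 10^-3 mol
n(H2C2O4) in the whole flask = 2.754 × 10^-3 × 200.0/25.00 = 0.02203 mol
mass of H2C2O4 = 0.02203 × 90.03 = 1.984 g

1.984 g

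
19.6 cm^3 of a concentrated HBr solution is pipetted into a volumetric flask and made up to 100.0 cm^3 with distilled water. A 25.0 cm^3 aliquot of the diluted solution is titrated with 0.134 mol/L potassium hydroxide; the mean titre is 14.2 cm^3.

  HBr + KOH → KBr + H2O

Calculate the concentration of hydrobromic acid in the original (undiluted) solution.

0.388 mol/L

n(KOH) = 0.0142 × 0.134 = 1.90 × 10^-3 mol
n(HBr) in the aliquot = 1.90 × 10^-3 mol (1:1 ratio)
[HBr]_dilute = 1.90 × 10^-3 / 0.0250 = 0.0761 mol/L
Dilution factor = 100.0 / 19.6 = 5.102
[HBr]_stock = 0.0761 × 5.102 = 0.388 mol/L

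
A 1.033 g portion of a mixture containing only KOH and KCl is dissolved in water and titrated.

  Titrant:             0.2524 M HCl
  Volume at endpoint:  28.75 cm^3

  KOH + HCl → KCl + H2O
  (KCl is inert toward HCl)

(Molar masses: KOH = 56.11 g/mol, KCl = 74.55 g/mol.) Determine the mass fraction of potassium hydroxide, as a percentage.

n(HCl) = 0.02875 × 0.2524 = 7.256 × 10^-3 mol
Let x = n(KOH), y = n(KCl).
Titrant: 1x = 7.256 × 10^-3;  mass: 56.11x + 74.55y = 1.033
Solving, x = 7.256 × 10^-3 mol, y = 8.395 × 10^-3 mol
mass of KOH = 7.256 × 10^-3 × 56.11 = 0.4072 g
% KOH = 0.4072 / 1.033 × 100 = 39.42 %

39.42 %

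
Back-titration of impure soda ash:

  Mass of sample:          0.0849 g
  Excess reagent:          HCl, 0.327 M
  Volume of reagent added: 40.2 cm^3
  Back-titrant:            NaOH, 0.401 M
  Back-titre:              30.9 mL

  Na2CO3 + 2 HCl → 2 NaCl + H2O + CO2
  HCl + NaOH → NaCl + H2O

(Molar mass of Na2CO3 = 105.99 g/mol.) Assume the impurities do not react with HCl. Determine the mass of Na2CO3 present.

0.0400 g

n(HCl) added = 0.0402 × 0.327 = 0.0131 mol
n(NaOH) used in back-titration = 0.0309 × 0.401 = 0.0124 mol
n(HCl) left over = 0.0124 mol (1:1 ratio)
n(HCl) consumed by analyte = 0.0131 − 0.0124 = 7.55 × 10^-4 mol
From the 1:2 ratio, n(Na2CO3) = 1/2 × 7.55 × 10^-4 = 3.77 × 10^-4 mol
mass of Na2CO3 = 3.77 × 10^-4 × 105.99 = 0.0400 g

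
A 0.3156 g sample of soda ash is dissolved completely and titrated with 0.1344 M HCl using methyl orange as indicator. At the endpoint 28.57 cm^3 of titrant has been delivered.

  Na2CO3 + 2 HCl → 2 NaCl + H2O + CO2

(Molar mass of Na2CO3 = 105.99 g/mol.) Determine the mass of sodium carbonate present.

n(HCl) = 0.02857 L × 0.1344 mol/L = 3.840 × 10^-3 mol
From the 1:2 ratio, n(Na2CO3) = 1/2 × 3.840 × 10^-3 = 1.920 × 10^-3 mol
mass of Na2CO3 = 1.920 × 10^-3 × 105.99 g/mol = 0.2035 g

0.2035 g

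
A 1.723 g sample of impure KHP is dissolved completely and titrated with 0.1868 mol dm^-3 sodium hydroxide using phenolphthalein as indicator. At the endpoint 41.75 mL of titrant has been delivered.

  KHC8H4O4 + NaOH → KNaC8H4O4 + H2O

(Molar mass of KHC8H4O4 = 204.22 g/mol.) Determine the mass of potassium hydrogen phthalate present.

n(NaOH) = 0.04175 L × 0.1868 mol/L = 7.799 × 10^-3 mol
n(KHC8H4O4) = 7.799 × 10^-3 mol (1:1 ratio)
mass of KHC8H4O4 = 7.799 × 10^-3 × 204.22 g/mol = 1.593 g

1.593 g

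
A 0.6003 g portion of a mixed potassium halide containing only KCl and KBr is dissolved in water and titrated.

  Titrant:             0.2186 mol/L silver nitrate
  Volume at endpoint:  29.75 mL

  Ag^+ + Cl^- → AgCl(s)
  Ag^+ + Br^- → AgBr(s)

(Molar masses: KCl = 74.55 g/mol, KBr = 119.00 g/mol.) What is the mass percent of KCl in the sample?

48.50 %

n(AgNO3) = 0.02975 × 0.2186 = 6.503 × 10^-3 mol
Let x = n(KCl), y = n(KBr).
Titrant: 1x + 1y = 6.503 × 10^-3;  mass: 74.55x + 119.00y = 0.6003
Solving, x = 3.905 × 10^-3 mol, y = 2.598 × 10^-3 mol
mass of KCl = 3.905 × 10^-3 × 74.55 = 0.2912 g
% KCl = 0.2912 / 0.6003 × 100 = 48.50 %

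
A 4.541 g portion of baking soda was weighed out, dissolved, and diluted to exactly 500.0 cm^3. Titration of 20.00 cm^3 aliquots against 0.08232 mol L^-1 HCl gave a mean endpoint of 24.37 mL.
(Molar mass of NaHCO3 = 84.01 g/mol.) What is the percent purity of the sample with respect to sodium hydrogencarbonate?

92.79 %

NaHCO3 + HCl → NaCl + H2O + CO2
n(HCl) per titration = 0.02437 × 0.08232 = 2.006 × 10^-3 mol
n(NaHCO3) in each aliquot = 2.006 × 10^-3 mol (1:1 ratio)
n(NaHCO3) in the whole flask = 2.006 × 10^-3 × 500.0/20.00 = 0.05015 mol
mass of NaHCO3 = 0.05015 × 84.01 = 4.213 g
% NaHCO3 = 4.213 / 4.541 × 100 = 92.79 %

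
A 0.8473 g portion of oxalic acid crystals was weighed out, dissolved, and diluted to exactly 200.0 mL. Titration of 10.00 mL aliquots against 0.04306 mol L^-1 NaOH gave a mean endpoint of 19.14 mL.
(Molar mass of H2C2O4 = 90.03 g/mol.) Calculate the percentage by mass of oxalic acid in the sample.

H2C2O4 + 2 NaOH → Na2C2O4 + 2 H2O
n(NaOH) per titration = 0.01914 × 0.04306 = 8.242 × 10^-4 mol
From the 1:2 ratio, n(H2C2O4) in each aliquot = 1/2 × 8.242 × 10^-4 = 4.121 × 10^-4 mol
n(H2C2O4) in the whole flask = 4.121 × 10^-4 × 200.0/10.00 = 8.242 × 10^-3 mol
mass of H2C2O4 = 8.242 × 10^-3 × 90.03 = 0.7420 g
% H2C2O4 = 0.7420 / 0.8473 × 100 = 87.57 %

87.57 %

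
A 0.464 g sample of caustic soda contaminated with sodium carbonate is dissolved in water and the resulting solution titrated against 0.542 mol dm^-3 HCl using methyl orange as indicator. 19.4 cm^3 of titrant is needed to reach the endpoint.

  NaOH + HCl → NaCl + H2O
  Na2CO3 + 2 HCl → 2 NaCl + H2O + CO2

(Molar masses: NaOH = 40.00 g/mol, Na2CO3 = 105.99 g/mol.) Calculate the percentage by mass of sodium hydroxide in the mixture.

n(HCl) = 0.0194 × 0.542 = 0.0105 mol
Let x = n(NaOH), y = n(Na2CO3).
Titrant: 1x + 2y = 0.0105;  mass: 40.00x + 105.99y = 0.464
Solving, x = 7.17 × 10^-3 mol, y = 1.67 × 10^-3 mol
mass of NaOH = 7.17 × 10^-3 × 40.00 = 0.287 g
% NaOH = 0.287 / 0.464 × 100 = 61.8 %

61.8 %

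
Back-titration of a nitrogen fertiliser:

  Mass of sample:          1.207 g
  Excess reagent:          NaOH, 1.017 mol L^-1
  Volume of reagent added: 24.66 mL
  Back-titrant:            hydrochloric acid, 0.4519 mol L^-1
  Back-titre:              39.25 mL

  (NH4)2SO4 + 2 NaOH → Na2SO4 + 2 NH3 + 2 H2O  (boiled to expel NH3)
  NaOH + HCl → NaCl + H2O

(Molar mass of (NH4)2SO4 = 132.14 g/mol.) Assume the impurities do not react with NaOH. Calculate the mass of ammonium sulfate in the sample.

0.4851 g

n(NaOH) added = 0.02466 × 1.017 = 0.02508 mol
n(HCl) used in back-titration = 0.03925 × 0.4519 = 0.01774 mol
n(NaOH) left over = 0.01774 mol (1:1 ratio)
n(NaOH) consumed by analyte = 0.02508 − 0.01774 = 7.342 × 10^-3 mol
From the 1:2 ratio, n((NH4)2SO4) = 1/2 × 7.342 × 10^-3 = 3.671 × 10^-3 mol
mass of (NH4)2SO4 = 3.671 × 10^-3 × 132.14 = 0.4851 g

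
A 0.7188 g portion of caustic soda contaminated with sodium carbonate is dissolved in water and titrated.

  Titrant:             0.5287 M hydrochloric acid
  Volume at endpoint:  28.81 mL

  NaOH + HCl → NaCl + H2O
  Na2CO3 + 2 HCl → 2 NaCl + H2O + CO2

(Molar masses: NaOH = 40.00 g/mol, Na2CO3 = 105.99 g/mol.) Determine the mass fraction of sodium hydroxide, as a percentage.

37.86 %

n(HCl) = 0.02881 × 0.5287 = 0.01523 mol
Let x = n(NaOH), y = n(Na2CO3).
Titrant: 1x + 2y = 0.01523;  mass: 40.00x + 105.99y = 0.7188
Solving, x = 6.804 × 10^-3 mol, y = 4.214 × 10^-3 mol
mass of NaOH = 6.804 × 10^-3 × 40.00 = 0.2721 g
% NaOH = 0.2721 / 0.7188 × 100 = 37.86 %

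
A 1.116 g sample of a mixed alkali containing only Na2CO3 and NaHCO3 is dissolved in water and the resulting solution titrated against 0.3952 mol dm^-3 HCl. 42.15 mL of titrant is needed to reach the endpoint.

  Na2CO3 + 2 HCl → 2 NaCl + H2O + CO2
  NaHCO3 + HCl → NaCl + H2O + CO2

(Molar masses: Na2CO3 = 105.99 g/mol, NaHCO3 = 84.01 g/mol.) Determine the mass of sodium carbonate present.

n(HCl) = 0.04215 × 0.3952 = 0.01666 mol
Let x = n(Na2CO3), y = n(NaHCO3).
Titrant: 2x + 1y = 0.01666;  mass: 105.99x + 84.01y = 1.116
Solving, x = 4.569 × 10^-3 mol, y = 7.520 × 10^-3 mol
mass of Na2CO3 = 4.569 × 10^-3 × 105.99 = 0.4843 g

0.4843 g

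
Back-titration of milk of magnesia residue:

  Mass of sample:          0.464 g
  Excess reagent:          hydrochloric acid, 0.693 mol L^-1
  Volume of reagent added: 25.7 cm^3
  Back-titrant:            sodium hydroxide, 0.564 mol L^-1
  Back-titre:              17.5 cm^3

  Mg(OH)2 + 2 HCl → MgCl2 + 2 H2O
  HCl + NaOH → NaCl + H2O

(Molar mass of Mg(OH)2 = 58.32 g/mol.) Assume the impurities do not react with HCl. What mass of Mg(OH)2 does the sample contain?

0.232 g

n(HCl) added = 0.0257 × 0.693 = 0.0178 mol
n(NaOH) used in back-titration = 0.0175 × 0.564 = 9.87 × 10^-3 mol
n(HCl) left over = 9.87 × 10^-3 mol (1:1 ratio)
n(HCl) consumed by analyte = 0.0178 − 9.87 × 10^-3 = 7.94 × 10^-3 mol
From the 1:2 ratio, n(Mg(OH)2) = 1/2 × 7.94 × 10^-3 = 3.97 × 10^-3 mol
mass of Mg(OH)2 = 3.97 × 10^-3 × 58.32 = 0.232 g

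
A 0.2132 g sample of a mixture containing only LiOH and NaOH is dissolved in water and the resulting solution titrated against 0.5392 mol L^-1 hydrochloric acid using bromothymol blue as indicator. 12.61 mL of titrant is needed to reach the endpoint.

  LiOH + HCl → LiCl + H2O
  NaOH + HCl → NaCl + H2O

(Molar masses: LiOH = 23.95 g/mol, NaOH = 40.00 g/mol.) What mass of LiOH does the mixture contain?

0.08770 g

n(HCl) = 0.01261 × 0.5392 = 6.799 × 10^-3 mol
Let x = n(LiOH), y = n(NaOH).
Titrant: 1x + 1y = 6.799 × 10^-3;  mass: 23.95x + 40.00y = 0.2132
Solving, x = 3.662 × 10^-3 mol, y = 3.137 × 10^-3 mol
mass of LiOH = 3.662 × 10^-3 × 23.95 = 0.08770 g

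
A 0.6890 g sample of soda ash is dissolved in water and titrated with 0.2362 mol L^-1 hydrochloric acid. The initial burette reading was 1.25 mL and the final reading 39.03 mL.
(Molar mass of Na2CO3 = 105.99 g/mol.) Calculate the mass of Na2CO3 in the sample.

0.4729 g

Na2CO3 + 2 HCl → 2 NaCl + H2O + CO2
n(HCl) = 0.03778 L × 0.2362 mol/L = 8.924 × 10^-3 mol
From the 1:2 ratio, n(Na2CO3) = 1/2 × 8.924 × 10^-3 = 4.462 × 10^-3 mol
mass of Na2CO3 = 4.462 × 10^-3 × 105.99 g/mol = 0.4729 g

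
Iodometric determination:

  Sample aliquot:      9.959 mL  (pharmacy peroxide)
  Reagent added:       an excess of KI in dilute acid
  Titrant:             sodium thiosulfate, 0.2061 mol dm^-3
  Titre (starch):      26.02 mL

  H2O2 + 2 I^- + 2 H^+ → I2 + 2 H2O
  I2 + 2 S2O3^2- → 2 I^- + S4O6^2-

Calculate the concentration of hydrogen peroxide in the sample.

0.2692 mol/L

n(S2O3^2-) = 0.02602 × 0.2061 = 5.363 × 10^-3 mol
n(I2) = n(S2O3^2-)/2 = 2.681 × 10^-3 mol
n(H2O2) in the aliquot = 2.681 × 10^-3 mol (1:1 ratio)
[H2O2] = 2.681 × 10^-3 / 0.009959 = 0.2692 mol/L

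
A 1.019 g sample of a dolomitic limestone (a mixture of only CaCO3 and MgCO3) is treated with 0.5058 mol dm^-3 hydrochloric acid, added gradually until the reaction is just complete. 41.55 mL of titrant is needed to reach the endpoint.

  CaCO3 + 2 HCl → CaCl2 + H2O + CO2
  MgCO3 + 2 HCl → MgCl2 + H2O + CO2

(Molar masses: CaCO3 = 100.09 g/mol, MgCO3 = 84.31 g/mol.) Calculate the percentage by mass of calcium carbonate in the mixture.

82.83 %

n(HCl) = 0.04155 × 0.5058 = 0.02102 mol
Let x = n(CaCO3), y = n(MgCO3).
Titrant: 2x + 2y = 0.02102;  mass: 100.09x + 84.31y = 1.019
Solving, x = 8.433 × 10^-3 mol, y = 2.075 × 10^-3 mol
mass of CaCO3 = 8.433 × 10^-3 × 100.09 = 0.8440 g
% CaCO3 = 0.8440 / 1.019 × 100 = 82.83 %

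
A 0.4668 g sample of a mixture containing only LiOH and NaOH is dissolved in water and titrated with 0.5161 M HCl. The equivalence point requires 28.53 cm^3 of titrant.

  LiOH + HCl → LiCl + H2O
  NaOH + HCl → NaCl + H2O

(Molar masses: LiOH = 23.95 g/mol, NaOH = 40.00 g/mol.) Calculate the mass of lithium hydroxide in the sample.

0.1823 g

n(HCl) = 0.02853 × 0.5161 = 0.01472 mol
Let x = n(LiOH), y = n(NaOH).
Titrant: 1x + 1y = 0.01472;  mass: 23.95x + 40.00y = 0.4668
Solving, x = 7.612 × 10^-3 mol, y = 7.112 × 10^-3 mol
mass of LiOH = 7.612 × 10^-3 × 23.95 = 0.1823 g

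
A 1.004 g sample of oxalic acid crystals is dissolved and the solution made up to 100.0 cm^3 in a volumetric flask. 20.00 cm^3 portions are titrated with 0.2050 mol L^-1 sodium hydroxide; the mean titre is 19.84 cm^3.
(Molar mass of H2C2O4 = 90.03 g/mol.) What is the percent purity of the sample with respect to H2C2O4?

91.18 %

H2C2O4 + 2 NaOH → Na2C2O4 + 2 H2O
n(NaOH) per titration = 0.01984 × 0.2050 = 4.067 × 10^-3 mol
From the 1:2 ratio, n(H2C2O4) in each aliquot = 1/2 × 4.067 × 10^-3 = 2.034 × 10^-3 mol
n(H2C2O4) in the whole flask = 2.034 × 10^-3 × 100.0/20.00 = 0.01017 mol
mass of H2C2O4 = 0.01017 × 90.03 = 0.9154 g
% H2C2O4 = 0.9154 / 1.004 × 100 = 91.18 %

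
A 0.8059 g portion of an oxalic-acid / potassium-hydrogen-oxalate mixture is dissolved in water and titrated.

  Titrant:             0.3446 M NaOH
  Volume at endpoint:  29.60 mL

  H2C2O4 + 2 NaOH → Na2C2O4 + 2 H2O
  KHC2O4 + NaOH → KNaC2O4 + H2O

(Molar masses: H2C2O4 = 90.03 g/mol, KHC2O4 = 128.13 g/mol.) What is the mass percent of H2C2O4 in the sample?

33.67 %

n(NaOH) = 0.02960 × 0.3446 = 0.01020 mol
Let x = n(H2C2O4), y = n(KHC2O4).
Titrant: 2x + 1y = 0.01020;  mass: 90.03x + 128.13y = 0.8059
Solving, x = 3.014 × 10^-3 mol, y = 4.172 × 10^-3 mol
mass of H2C2O4 = 3.014 × 10^-3 × 90.03 = 0.2714 g
% H2C2O4 = 0.2714 / 0.8059 × 100 = 33.67 %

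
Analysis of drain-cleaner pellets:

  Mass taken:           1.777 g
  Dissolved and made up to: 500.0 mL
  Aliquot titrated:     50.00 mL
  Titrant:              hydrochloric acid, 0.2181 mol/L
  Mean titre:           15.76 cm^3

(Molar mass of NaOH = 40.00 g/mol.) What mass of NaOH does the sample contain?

1.375 g

NaOH + HCl → NaCl + H2O
n(HCl) per titration = 0.01576 × 0.2181 = 3.437 × 10^-3 mol
n(NaOH) in each aliquot = 3.437 × 10^-3 mol (1:1 ratio)
n(NaOH) in the whole flask = 3.437 × 10^-3 × 500.0/50.00 = 0.03437 mol
mass of NaOH = 0.03437 × 40.00 = 1.375 g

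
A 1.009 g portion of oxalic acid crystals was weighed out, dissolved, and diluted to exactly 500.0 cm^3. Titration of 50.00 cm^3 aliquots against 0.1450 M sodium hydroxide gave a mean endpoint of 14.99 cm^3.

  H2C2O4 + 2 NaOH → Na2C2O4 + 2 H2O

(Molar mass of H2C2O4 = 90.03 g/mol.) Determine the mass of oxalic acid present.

n(NaOH) per titration = 0.01499 × 0.1450 = 2.174 × 10^-3 mol
From the 1:2 ratio, n(H2C2O4) in each aliquot = 1/2 × 2.174 × 10^-3 = 1.087 × 10^-3 mol
n(H2C2O4) in the whole flask = 1.087 × 10^-3 × 500.0/50.00 = 0.01087 mol
mass of H2C2O4 = 0.01087 × 90.03 = 0.9784 g

0.9784 g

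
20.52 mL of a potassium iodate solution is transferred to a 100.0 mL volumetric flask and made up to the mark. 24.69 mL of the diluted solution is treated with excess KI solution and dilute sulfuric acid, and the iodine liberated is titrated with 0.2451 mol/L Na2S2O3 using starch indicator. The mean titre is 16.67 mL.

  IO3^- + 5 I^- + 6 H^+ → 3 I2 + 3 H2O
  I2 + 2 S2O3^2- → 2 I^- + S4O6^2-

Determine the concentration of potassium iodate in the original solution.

0.1344 mol/L

n(S2O3^2-) = 0.01667 × 0.2451 = 4.086 × 10^-3 mol
n(I2) = n(S2O3^2-)/2 = 2.043 × 10^-3 mol
From the 1:3 ratio, n(IO3^-) in the aliquot = 1/3 × 2.043 × 10^-3 = 6.810 × 10^-4 mol
[IO3^-]_dilute = 6.810 × 10^-4 / 0.02469 = 0.02758 mol/L
[IO3^-]_original = 0.02758 × 100.0/20.52 = 0.1344 mol/L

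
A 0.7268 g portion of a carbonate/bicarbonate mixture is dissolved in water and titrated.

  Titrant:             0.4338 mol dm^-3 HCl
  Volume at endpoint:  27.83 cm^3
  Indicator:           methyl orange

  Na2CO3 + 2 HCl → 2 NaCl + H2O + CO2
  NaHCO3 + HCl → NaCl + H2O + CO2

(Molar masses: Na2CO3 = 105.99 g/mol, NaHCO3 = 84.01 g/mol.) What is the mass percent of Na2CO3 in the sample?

n(HCl) = 0.02783 × 0.4338 = 0.01207 mol
Let x = n(Na2CO3), y = n(NaHCO3).
Titrant: 2x + 1y = 0.01207;  mass: 105.99x + 84.01y = 0.7268
Solving, x = 4.634 × 10^-3 mol, y = 2.805 × 10^-3 mol
mass of Na2CO3 = 4.634 × 10^-3 × 105.99 = 0.4911 g
% Na2CO3 = 0.4911 / 0.7268 × 100 = 67.57 %

67.57 %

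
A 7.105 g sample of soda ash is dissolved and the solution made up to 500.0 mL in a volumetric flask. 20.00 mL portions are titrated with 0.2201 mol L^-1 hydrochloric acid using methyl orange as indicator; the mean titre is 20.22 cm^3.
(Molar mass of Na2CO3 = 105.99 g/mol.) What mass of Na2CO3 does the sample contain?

Na2CO3 + 2 HCl → 2 NaCl + H2O + CO2
n(HCl) per titration = 0.02022 × 0.2201 = 4.450 × 10^-3 mol
From the 1:2 ratio, n(Na2CO3) in each aliquot = 1/2 × 4.450 × 10^-3 = 2.225 × 10^-3 mol
n(Na2CO3) in the whole flask = 2.225 × 10^-3 × 500.0/20.00 = 0.05563 mol
mass of Na2CO3 = 0.05563 × 105.99 = 5.896 g

5.896 g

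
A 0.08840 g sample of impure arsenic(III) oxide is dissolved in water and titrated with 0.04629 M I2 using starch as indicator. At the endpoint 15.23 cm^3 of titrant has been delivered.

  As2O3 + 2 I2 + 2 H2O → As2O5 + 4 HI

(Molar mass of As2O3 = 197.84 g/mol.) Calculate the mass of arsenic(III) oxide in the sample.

0.06974 g

n(I2) = 0.01523 L × 0.04629 mol/L = 7.050 × 10^-4 mol
From the 1:2 ratio, n(As2O3) = 1/2 × 7.050 × 10^-4 = 3.525 × 10^-4 mol
mass of As2O3 = 3.525 × 10^-4 × 197.84 g/mol = 0.06974 g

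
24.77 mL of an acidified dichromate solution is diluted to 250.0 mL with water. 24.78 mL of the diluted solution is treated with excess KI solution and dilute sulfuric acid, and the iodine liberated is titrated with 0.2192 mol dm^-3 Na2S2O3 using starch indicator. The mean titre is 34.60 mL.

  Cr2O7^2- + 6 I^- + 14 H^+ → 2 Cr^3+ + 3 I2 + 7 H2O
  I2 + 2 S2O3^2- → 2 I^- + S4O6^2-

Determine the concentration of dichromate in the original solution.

0.5148 mol/L

n(S2O3^2-) = 0.03460 × 0.2192 = 7.584 × 10^-3 mol
n(I2) = n(S2O3^2-)/2 = 3.792 × 10^-3 mol
From the 1:3 ratio, n(Cr2O7^2-) in the aliquot = 1/3 × 3.792 × 10^-3 = 1.264 × 10^-3 mol
[Cr2O7^2-]_dilute = 1.264 × 10^-3 / 0.02478 = 0.05101 mol/L
[Cr2O7^2-]_original = 0.05101 × 250.0/24.77 = 0.5148 mol/L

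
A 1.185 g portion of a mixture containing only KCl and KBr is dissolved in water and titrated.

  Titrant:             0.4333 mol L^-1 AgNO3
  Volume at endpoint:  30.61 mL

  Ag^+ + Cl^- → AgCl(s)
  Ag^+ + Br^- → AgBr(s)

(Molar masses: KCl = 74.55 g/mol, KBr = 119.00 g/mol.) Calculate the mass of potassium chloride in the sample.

n(AgNO3) = 0.03061 × 0.4333 = 0.01326 mol
Let x = n(KCl), y = n(KBr).
Titrant: 1x + 1y = 0.01326;  mass: 74.55x + 119.00y = 1.185
Solving, x = 8.849 × 10^-3 mol, y = 4.414 × 10^-3 mol
mass of KCl = 8.849 × 10^-3 × 74.55 = 0.6597 g

0.6597 g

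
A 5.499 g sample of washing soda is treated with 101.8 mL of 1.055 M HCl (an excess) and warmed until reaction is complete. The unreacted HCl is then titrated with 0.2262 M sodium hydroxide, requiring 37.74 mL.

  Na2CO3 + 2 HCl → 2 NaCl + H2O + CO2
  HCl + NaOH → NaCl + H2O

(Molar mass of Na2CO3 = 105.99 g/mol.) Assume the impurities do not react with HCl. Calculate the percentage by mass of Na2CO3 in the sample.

n(HCl) added = 0.1018 × 1.055 = 0.1074 mol
n(NaOH) used in back-titration = 0.03774 × 0.2262 = 8.537 × 10^-3 mol
n(HCl) left over = 8.537 × 10^-3 mol (1:1 ratio)
n(HCl) consumed by analyte = 0.1074 − 8.537 × 10^-3 = 0.09886 mol
From the 1:2 ratio, n(Na2CO3) = 1/2 × 0.09886 = 0.04943 mol
mass of Na2CO3 = 0.04943 × 105.99 = 5.239 g
% Na2CO3 = 5.239 / 5.499 × 100 = 95.28 %

95.28 %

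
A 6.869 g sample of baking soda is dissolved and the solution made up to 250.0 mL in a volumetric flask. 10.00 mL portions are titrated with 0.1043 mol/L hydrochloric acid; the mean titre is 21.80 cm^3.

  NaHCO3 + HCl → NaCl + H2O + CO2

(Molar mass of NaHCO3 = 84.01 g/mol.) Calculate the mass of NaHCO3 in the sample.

4.775 g

n(HCl) per titration = 0.02180 × 0.1043 = 2.274 × 10^-3 mol
n(NaHCO3) in each aliquot = 2.274 × 10^-3 mol (1:1 ratio)
n(NaHCO3) in the whole flask = 2.274 × 10^-3 × 250.0/10.00 = 0.05684 mol
mass of NaHCO3 = 0.05684 × 84.01 = 4.775 g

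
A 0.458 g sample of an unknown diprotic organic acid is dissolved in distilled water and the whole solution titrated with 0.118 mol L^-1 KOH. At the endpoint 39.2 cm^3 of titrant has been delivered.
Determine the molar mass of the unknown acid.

198 g/mol

n(KOH) = 0.0392 L × 0.118 mol/L = 4.63 × 10^-3 mol
From the 1:2 ratio, n(H2A) = 1/2 × 4.63 × 10^-3 = 2.31 × 10^-3 mol
M = m / n = 0.458 g / 2.31 × 10^-3 mol = 198 g/mol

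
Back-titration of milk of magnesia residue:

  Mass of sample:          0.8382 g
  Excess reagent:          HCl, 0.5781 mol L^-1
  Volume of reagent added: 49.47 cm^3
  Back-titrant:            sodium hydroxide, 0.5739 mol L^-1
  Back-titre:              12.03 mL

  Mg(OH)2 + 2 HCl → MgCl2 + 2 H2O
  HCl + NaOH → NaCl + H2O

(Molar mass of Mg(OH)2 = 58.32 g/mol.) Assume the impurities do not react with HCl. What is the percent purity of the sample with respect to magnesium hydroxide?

n(HCl) added = 0.04947 × 0.5781 = 0.02860 mol
n(NaOH) used in back-titration = 0.01203 × 0.5739 = 6.904 × 10^-3 mol
n(HCl) left over = 6.904 × 10^-3 mol (1:1 ratio)
n(HCl) consumed by analyte = 0.02860 − 6.904 × 10^-3 = 0.02169 mol
From the 1:2 ratio, n(Mg(OH)2) = 1/2 × 0.02169 = 0.01085 mol
mass of Mg(OH)2 = 0.01085 × 58.32 = 0.6326 g
% Mg(OH)2 = 0.6326 / 0.8382 × 100 = 75.47 %

75.47 %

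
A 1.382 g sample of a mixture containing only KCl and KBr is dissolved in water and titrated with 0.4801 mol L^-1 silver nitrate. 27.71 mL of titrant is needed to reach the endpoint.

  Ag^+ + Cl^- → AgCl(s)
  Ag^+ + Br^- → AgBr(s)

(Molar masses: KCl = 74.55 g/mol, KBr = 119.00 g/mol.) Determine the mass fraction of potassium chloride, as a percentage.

n(AgNO3) = 0.02771 × 0.4801 = 0.01330 mol
Let x = n(KCl), y = n(KBr).
Titrant: 1x + 1y = 0.01330;  mass: 74.55x + 119.00y = 1.382
Solving, x = 4.525 × 10^-3 mol, y = 8.779 × 10^-3 mol
mass of KCl = 4.525 × 10^-3 × 74.55 = 0.3373 g
% KCl = 0.3373 / 1.382 × 100 = 24.41 %

24.41 %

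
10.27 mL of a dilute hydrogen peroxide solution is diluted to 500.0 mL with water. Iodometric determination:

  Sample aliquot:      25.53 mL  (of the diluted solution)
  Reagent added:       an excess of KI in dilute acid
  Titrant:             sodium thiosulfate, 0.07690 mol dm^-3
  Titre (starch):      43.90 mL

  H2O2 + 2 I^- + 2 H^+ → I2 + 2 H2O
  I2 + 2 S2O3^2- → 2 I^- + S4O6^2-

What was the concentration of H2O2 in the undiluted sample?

3.219 mol/L

n(S2O3^2-) = 0.04390 × 0.07690 = 3.376 × 10^-3 mol
n(I2) = n(S2O3^2-)/2 = 1.688 × 10^-3 mol
n(H2O2) in the aliquot = 1.688 × 10^-3 mol (1:1 ratio)
[H2O2]_dilute = 1.688 × 10^-3 / 0.02553 = 0.06612 mol/L
[H2O2]_original = 0.06612 × 500.0/10.27 = 3.219 mol/L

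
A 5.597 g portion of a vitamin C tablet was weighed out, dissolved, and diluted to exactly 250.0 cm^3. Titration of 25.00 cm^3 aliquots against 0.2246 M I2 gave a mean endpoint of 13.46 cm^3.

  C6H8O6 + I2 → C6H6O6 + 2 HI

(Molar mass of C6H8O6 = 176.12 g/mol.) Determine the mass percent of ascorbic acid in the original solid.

95.13 %

n(I2) per titration = 0.01346 × 0.2246 = 3.023 × 10^-3 mol
n(C6H8O6) in each aliquot = 3.023 × 10^-3 mol (1:1 ratio)
n(C6H8O6) in the whole flask = 3.023 × 10^-3 × 250.0/25.00 = 0.03023 mol
mass of C6H8O6 = 0.03023 × 176.12 = 5.324 g
% C6H8O6 = 5.324 / 5.597 × 100 = 95.13 %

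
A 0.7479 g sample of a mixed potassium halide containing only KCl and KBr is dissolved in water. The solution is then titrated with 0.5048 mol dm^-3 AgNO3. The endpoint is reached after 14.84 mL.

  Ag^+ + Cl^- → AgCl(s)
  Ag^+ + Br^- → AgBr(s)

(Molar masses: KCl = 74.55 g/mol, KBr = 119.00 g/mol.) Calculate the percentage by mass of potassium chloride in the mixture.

n(AgNO3) = 0.01484 × 0.5048 = 7.491 × 10^-3 mol
Let x = n(KCl), y = n(KBr).
Titrant: 1x + 1y = 7.491 × 10^-3;  mass: 74.55x + 119.00y = 0.7479
Solving, x = 3.230 × 10^-3 mol, y = 4.262 × 10^-3 mol
mass of KCl = 3.230 × 10^-3 × 74.55 = 0.2408 g
% KCl = 0.2408 / 0.7479 × 100 = 32.19 %

32.19 %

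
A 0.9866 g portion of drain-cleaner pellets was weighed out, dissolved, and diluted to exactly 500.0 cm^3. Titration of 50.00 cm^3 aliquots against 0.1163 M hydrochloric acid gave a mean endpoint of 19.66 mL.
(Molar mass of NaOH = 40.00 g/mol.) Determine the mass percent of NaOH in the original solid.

92.70 %

NaOH + HCl → NaCl + H2O
n(HCl) per titration = 0.01966 × 0.1163 = 2.286 × 10^-3 mol
n(NaOH) in each aliquot = 2.286 × 10^-3 mol (1:1 ratio)
n(NaOH) in the whole flask = 2.286 × 10^-3 × 500.0/50.00 = 0.02286 mol
mass of NaOH = 0.02286 × 40.00 = 0.9146 g
% NaOH = 0.9146 / 0.9866 × 100 = 92.70 %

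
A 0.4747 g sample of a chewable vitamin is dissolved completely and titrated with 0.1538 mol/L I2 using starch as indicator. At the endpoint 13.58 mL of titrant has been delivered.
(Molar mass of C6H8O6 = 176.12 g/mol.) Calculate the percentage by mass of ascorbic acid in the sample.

77.49 %

C6H8O6 + I2 → C6H6O6 + 2 HI
n(I2) = 0.01358 L × 0.1538 mol/L = 2.089 × 10^-3 mol
n(C6H8O6) = 2.089 × 10^-3 mol (1:1 ratio)
mass of C6H8O6 = 2.089 × 10^-3 × 176.12 g/mol = 0.3678 g
% C6H8O6 = 0.3678 / 0.4747 × 100 = 77.49 %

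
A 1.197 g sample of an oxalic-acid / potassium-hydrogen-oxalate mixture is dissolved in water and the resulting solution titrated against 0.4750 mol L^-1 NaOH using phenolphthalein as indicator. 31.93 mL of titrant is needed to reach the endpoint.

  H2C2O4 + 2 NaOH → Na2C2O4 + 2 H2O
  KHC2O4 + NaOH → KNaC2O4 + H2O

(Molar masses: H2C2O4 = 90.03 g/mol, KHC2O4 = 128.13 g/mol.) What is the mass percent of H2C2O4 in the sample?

n(NaOH) = 0.03193 × 0.4750 = 0.01517 mol
Let x = n(H2C2O4), y = n(KHC2O4).
Titrant: 2x + 1y = 0.01517;  mass: 90.03x + 128.13y = 1.197
Solving, x = 4.490 × 10^-3 mol, y = 6.187 × 10^-3 mol
mass of H2C2O4 = 4.490 × 10^-3 × 90.03 = 0.4042 g
% H2C2O4 = 0.4042 / 1.197 × 100 = 33.77 %

33.77 %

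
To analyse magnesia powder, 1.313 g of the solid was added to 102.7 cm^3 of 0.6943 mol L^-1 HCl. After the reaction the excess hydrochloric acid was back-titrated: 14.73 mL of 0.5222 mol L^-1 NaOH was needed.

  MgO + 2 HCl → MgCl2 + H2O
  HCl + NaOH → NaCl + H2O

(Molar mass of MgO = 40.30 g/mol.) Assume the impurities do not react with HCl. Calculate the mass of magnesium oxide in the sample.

n(HCl) added = 0.1027 × 0.6943 = 0.07130 mol
n(NaOH) used in back-titration = 0.01473 × 0.5222 = 7.692 × 10^-3 mol
n(HCl) left over = 7.692 × 10^-3 mol (1:1 ratio)
n(HCl) consumed by analyte = 0.07130 − 7.692 × 10^-3 = 0.06361 mol
From the 1:2 ratio, n(MgO) = 1/2 × 0.06361 = 0.03181 mol
mass of MgO = 0.03181 × 40.30 = 1.282 g

1.282 g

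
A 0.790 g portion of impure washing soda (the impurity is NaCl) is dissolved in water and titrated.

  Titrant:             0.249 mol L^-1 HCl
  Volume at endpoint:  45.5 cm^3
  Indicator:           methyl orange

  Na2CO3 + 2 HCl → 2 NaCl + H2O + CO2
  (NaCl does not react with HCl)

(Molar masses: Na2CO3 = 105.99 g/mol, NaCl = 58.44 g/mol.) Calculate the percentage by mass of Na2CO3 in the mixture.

n(HCl) = 0.0455 × 0.249 = 0.0113 mol
Let x = n(Na2CO3), y = n(NaCl).
Titrant: 2x = 0.0113;  mass: 105.99x + 58.44y = 0.790
Solving, x = 5.66 × 10^-3 mol, y = 3.24 × 10^-3 mol
mass of Na2CO3 = 5.66 × 10^-3 × 105.99 = 0.600 g
% Na2CO3 = 0.600 / 0.790 × 100 = 76.0 %

76.0 %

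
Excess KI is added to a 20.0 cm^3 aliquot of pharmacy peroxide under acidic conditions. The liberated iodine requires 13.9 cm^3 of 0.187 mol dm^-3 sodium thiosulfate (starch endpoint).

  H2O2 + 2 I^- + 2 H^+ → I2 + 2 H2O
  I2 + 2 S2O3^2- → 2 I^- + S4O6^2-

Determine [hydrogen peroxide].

n(S2O3^2-) = 0.0139 × 0.187 = 2.60 × 10^-3 mol
n(I2) = n(S2O3^2-)/2 = 1.30 × 10^-3 mol
n(H2O2) in the aliquot = 1.30 × 10^-3 mol (1:1 ratio)
[H2O2] = 1.30 × 10^-3 / 0.0200 = 0.0650 mol/L

0.0650 mol/L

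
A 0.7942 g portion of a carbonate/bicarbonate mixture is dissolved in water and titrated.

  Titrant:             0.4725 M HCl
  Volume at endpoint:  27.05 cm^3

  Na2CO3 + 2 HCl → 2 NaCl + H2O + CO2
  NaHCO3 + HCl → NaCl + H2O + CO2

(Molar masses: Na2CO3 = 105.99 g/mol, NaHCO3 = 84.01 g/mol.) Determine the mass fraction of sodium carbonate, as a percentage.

n(HCl) = 0.02705 × 0.4725 = 0.01278 mol
Let x = n(Na2CO3), y = n(NaHCO3).
Titrant: 2x + 1y = 0.01278;  mass: 105.99x + 84.01y = 0.7942
Solving, x = 4.507 × 10^-3 mol, y = 3.768 × 10^-3 mol
mass of Na2CO3 = 4.507 × 10^-3 × 105.99 = 0.4777 g
% Na2CO3 = 0.4777 / 0.7942 × 100 = 60.14 %

60.14 %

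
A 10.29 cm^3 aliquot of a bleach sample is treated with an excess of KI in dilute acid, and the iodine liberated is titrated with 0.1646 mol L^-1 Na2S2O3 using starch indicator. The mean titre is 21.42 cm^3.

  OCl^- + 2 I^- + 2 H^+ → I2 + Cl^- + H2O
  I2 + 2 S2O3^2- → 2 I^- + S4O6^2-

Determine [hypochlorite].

n(S2O3^2-) = 0.02142 × 0.1646 = 3.526 × 10^-3 mol
n(I2) = n(S2O3^2-)/2 = 1.763 × 10^-3 mol
n(OCl^-) in the aliquot = 1.763 × 10^-3 mol (1:1 ratio)
[OCl^-] = 1.763 × 10^-3 / 0.01029 = 0.1713 mol/L

0.1713 mol/L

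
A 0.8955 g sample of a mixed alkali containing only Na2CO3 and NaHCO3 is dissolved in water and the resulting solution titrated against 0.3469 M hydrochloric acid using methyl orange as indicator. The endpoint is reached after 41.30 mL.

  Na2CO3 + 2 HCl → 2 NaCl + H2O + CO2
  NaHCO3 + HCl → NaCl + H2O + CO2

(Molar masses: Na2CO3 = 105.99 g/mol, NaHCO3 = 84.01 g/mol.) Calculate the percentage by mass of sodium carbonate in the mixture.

58.79 %

n(HCl) = 0.04130 × 0.3469 = 0.01433 mol
Let x = n(Na2CO3), y = n(NaHCO3).
Titrant: 2x + 1y = 0.01433;  mass: 105.99x + 84.01y = 0.8955
Solving, x = 4.967 × 10^-3 mol, y = 4.393 × 10^-3 mol
mass of Na2CO3 = 4.967 × 10^-3 × 105.99 = 0.5265 g
% Na2CO3 = 0.5265 / 0.8955 × 100 = 58.79 %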